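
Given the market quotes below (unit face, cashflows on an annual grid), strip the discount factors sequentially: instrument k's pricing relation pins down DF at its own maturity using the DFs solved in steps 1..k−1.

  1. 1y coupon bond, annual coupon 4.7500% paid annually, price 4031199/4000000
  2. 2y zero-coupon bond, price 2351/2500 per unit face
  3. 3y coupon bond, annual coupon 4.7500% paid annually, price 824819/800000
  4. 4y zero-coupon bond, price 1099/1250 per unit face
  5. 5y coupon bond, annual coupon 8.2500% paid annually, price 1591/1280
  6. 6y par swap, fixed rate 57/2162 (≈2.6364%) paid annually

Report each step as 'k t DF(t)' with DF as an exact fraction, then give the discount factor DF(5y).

step 1 [1y] bond c/1=19/400: DF=(4031199/4000000 − 19/400·(0))/(1+19/400) = 9621/10000 ≈ 0.962100
step 2 [2y] zero: DF = P = 2351/2500 ≈ 0.940400
step 3 [3y] bond c/1=19/400: DF=(824819/800000 − 19/400·(0.962100+0.940400))/(1+19/400) = 449/500 ≈ 0.898000
step 4 [4y] zero: DF = P = 1099/1250 ≈ 0.879200
step 5 [5y] bond c/1=33/400: DF=(1591/1280 − 33/400·(0.962100+0.940400+0.898000+0.879200))/(1+33/400) = 4339/5000 ≈ 0.867800
step 6 [6y] swap r/1=57/2162: DF=(1 − 57/2162·(0.962100+0.940400+0.898000+0.879200+0.867800))/(1+57/2162) = 343/400 ≈ 0.857500

1 1 9621/10000
2 2 2351/2500
3 3 449/500
4 4 1099/1250
5 5 4339/5000
6 6 343/400
DF(5y) = 4339/5000 ≈ 0.867800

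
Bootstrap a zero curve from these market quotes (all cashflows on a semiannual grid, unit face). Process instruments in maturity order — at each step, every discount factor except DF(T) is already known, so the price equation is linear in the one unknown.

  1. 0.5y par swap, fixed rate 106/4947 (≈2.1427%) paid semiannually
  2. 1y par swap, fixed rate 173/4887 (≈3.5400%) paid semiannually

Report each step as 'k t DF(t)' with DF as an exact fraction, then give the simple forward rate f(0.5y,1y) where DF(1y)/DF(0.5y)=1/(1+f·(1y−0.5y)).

step 1 [0.5y] swap r/2=53/4947: DF=(1 − 53/4947·(0))/(1+53/4947) = 4947/5000 ≈ 0.989400
step 2 [1y] swap r/2=173/9774: DF=(1 − 173/9774·(0.989400))/(1+173/9774) = 4827/5000 ≈ 0.965400

1 1/2 4947/5000
2 1 4827/5000
f(0.5y,1y) = ((4947/5000)/(4827/5000) − 1)/(1/2) = 80/1609 ≈ 4.9720%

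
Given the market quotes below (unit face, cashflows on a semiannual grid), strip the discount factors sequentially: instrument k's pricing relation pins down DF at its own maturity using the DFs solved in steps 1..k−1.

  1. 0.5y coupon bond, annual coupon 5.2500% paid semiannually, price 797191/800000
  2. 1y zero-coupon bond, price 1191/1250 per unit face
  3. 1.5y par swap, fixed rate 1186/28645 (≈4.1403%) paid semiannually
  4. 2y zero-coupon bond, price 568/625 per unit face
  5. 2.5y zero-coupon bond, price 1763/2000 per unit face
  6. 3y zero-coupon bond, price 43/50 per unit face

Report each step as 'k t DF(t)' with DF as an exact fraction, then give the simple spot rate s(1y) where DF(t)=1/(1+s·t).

step 1 [0.5y] bond c/2=21/800: DF=(797191/800000 − 21/800·(0))/(1+21/800) = 971/1000 ≈ 0.971000
step 2 [1y] zero: DF = P = 1191/1250 ≈ 0.952800
step 3 [1.5y] swap r/2=593/28645: DF=(1 − 593/28645·(0.971000+0.952800))/(1+593/28645) = 9407/10000 ≈ 0.940700
step 4 [2y] zero: DF = P = 568/625 ≈ 0.908800
step 5 [2.5y] zero: DF = P = 1763/2000 ≈ 0.881500
step 6 [3y] zero: DF = P = 43/50 ≈ 0.860000

1 1/2 971/1000
2 1 1191/1250
3 3/2 9407/10000
4 2 568/625
5 5/2 1763/2000
6 3 43/50
s(1y) = (1/(1191/1250) − 1)/(1) = 59/1191 ≈ 4.9538%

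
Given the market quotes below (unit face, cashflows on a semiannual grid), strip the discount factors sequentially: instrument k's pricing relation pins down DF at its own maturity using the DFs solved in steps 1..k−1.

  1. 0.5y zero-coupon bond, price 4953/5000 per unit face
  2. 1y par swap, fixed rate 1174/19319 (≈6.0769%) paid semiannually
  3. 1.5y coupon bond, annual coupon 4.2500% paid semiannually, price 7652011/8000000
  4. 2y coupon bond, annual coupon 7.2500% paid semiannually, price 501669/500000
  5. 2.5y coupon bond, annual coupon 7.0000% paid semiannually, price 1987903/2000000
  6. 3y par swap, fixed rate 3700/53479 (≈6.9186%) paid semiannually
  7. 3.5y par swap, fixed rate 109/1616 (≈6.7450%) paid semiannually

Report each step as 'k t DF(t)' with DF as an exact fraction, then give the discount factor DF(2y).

1 1/2 4953/5000
2 1 9413/10000
3 3/2 2241/2500
4 2 8693/10000
5 5/2 8353/10000
6 3 163/200
7 7/2 7929/10000
DF(2y) = 8693/10000 ≈ 0.869300

step 1 [0.5y] zero: DF = P = 4953/5000 ≈ 0.990600
step 2 [1y] swap r/2=587/19319: DF=(1 − 587/19319·(0.990600))/(1+587/19319) = 9413/10000 ≈ 0.941300
step 3 [1.5y] bond c/2=17/800: DF=(7652011/8000000 − 17/800·(0.990600+0.941300))/(1+17/800) = 2241/2500 ≈ 0.896400
step 4 [2y] bond c/2=29/800: DF=(501669/500000 − 29/800·(0.990600+0.941300+0.896400))/(1+29/800) = 8693/10000 ≈ 0.869300
step 5 [2.5y] bond c/2=7/200: DF=(1987903/2000000 − 7/200·(0.990600+0.941300+0.896400+0.869300))/(1+7/200) = 8353/10000 ≈ 0.835300
step 6 [3y] swap r/2=1850/53479: DF=(1 − 1850/53479·(0.990600+0.941300+0.896400+0.869300+0.835300))/(1+1850/53479) = 163/200 ≈ 0.815000
step 7 [3.5y] swap r/2=109/3232: DF=(1 − 109/3232·(0.990600+0.941300+0.896400+0.869300+0.835300+0.815000))/(1+109/3232) = 7929/10000 ≈ 0.792900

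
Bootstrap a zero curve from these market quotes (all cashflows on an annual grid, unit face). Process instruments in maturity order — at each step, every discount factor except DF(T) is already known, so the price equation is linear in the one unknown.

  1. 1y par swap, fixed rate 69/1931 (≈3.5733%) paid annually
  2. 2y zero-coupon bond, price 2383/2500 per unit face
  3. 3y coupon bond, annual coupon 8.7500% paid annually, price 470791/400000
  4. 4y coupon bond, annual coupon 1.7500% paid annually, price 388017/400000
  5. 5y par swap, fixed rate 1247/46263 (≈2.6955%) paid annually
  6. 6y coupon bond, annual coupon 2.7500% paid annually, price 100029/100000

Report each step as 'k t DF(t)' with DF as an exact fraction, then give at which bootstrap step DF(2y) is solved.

step 1 [1y] swap r/1=69/1931: DF=(1 − 69/1931·(0))/(1+69/1931) = 1931/2000 ≈ 0.965500
step 2 [2y] zero: DF = P = 2383/2500 ≈ 0.953200
step 3 [3y] bond c/1=7/80: DF=(470791/400000 − 7/80·(0.965500+0.953200))/(1+7/80) = 9279/10000 ≈ 0.927900
step 4 [4y] bond c/1=7/400: DF=(388017/400000 − 7/400·(0.965500+0.953200+0.927900))/(1+7/400) = 2261/2500 ≈ 0.904400
step 5 [5y] swap r/1=1247/46263: DF=(1 − 1247/46263·(0.965500+0.953200+0.927900+0.904400))/(1+1247/46263) = 8753/10000 ≈ 0.875300
step 6 [6y] bond c/1=11/400: DF=(100029/100000 − 11/400·(0.965500+0.953200+0.927900+0.904400+0.875300))/(1+11/400) = 8497/10000 ≈ 0.849700

1 1 1931/2000
2 2 2383/2500
3 3 9279/10000
4 4 2261/2500
5 5 8753/10000
6 6 8497/10000
DF(2y) is solved at step 2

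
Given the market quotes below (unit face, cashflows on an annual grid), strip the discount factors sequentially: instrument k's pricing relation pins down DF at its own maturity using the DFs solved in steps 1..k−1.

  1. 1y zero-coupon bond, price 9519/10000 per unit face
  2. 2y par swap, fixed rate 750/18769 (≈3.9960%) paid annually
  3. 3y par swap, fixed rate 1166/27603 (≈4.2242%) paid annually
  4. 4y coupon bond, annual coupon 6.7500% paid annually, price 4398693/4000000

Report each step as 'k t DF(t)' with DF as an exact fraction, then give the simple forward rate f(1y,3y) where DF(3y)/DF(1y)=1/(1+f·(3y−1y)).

1 1 9519/10000
2 2 37/40
3 3 4417/5000
4 4 2139/2500
f(1y,3y) = ((9519/10000)/(4417/5000) − 1)/(2) = 685/17668 ≈ 3.8771%

step 1 [1y] zero: DF = P = 9519/10000 ≈ 0.951900
step 2 [2y] swap r/1=750/18769: DF=(1 − 750/18769·(0.951900))/(1+750/18769) = 37/40 ≈ 0.925000
step 3 [3y] swap r/1=1166/27603: DF=(1 − 1166/27603·(0.951900+0.925000))/(1+1166/27603) = 4417/5000 ≈ 0.883400
step 4 [4y] bond c/1=27/400: DF=(4398693/4000000 − 27/400·(0.951900+0.925000+0.883400))/(1+27/400) = 2139/2500 ≈ 0.855600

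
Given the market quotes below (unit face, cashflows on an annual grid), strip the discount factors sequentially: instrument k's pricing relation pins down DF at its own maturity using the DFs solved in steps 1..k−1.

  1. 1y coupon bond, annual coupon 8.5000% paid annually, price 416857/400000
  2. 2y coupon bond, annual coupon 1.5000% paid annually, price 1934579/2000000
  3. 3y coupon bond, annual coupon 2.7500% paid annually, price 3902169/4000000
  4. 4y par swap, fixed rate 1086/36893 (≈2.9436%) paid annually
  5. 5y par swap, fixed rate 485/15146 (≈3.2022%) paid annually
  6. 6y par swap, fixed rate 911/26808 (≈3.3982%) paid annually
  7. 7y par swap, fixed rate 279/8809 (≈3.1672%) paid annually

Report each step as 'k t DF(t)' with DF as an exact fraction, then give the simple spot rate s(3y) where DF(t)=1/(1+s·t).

1 1 1921/2000
2 2 2347/2500
3 3 4493/5000
4 4 4457/5000
5 5 1709/2000
6 6 4089/5000
7 7 8047/10000
s(3y) = (1/(4493/5000) − 1)/(3) = 169/4493 ≈ 3.7614%

step 1 [1y] bond c/1=17/200: DF=(416857/400000 − 17/200·(0))/(1+17/200) = 1921/2000 ≈ 0.960500
step 2 [2y] bond c/1=3/200: DF=(1934579/2000000 − 3/200·(0.960500))/(1+3/200) = 2347/2500 ≈ 0.938800
step 3 [3y] bond c/1=11/400: DF=(3902169/4000000 − 11/400·(0.960500+0.938800))/(1+11/400) = 4493/5000 ≈ 0.898600
step 4 [4y] swap r/1=1086/36893: DF=(1 − 1086/36893·(0.960500+0.938800+0.898600))/(1+1086/36893) = 4457/5000 ≈ 0.891400
step 5 [5y] swap r/1=485/15146: DF=(1 − 485/15146·(0.960500+0.938800+0.898600+0.891400))/(1+485/15146) = 1709/2000 ≈ 0.854500
step 6 [6y] swap r/1=911/26808: DF=(1 − 911/26808·(0.960500+0.938800+0.898600+0.891400+0.854500))/(1+911/26808) = 4089/5000 ≈ 0.817800
step 7 [7y] swap r/1=279/8809: DF=(1 − 279/8809·(0.960500+0.938800+0.898600+0.891400+0.854500+0.817800))/(1+279/8809) = 8047/10000 ≈ 0.804700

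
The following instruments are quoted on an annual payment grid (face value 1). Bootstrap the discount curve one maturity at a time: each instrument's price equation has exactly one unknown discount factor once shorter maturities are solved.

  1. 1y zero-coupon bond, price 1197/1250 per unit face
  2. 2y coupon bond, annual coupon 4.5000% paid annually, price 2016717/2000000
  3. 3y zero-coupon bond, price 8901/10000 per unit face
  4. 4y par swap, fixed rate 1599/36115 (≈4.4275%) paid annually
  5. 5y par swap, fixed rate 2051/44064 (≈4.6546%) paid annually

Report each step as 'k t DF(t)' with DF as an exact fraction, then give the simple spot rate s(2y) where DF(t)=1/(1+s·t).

step 1 [1y] zero: DF = P = 1197/1250 ≈ 0.957600
step 2 [2y] bond c/1=9/200: DF=(2016717/2000000 − 9/200·(0.957600))/(1+9/200) = 9237/10000 ≈ 0.923700
step 3 [3y] zero: DF = P = 8901/10000 ≈ 0.890100
step 4 [4y] swap r/1=1599/36115: DF=(1 − 1599/36115·(0.957600+0.923700+0.890100))/(1+1599/36115) = 8401/10000 ≈ 0.840100
step 5 [5y] swap r/1=2051/44064: DF=(1 − 2051/44064·(0.957600+0.923700+0.890100+0.840100))/(1+2051/44064) = 7949/10000 ≈ 0.794900

1 1 1197/1250
2 2 9237/10000
3 3 8901/10000
4 4 8401/10000
5 5 7949/10000
s(2y) = (1/(9237/10000) − 1)/(2) = 763/18474 ≈ 4.1301%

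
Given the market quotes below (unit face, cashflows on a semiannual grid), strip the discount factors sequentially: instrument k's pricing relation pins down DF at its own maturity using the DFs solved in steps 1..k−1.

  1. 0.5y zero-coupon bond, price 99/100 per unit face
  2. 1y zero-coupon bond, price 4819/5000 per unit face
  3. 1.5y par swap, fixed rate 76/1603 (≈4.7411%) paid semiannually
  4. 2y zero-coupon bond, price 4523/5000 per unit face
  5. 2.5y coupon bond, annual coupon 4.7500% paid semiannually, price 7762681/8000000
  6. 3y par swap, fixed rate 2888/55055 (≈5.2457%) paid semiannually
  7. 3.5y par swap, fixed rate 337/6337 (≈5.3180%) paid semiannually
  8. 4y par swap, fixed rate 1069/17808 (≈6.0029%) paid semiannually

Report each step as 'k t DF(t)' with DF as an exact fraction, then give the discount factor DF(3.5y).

1 1/2 99/100
2 1 4819/5000
3 3/2 2329/2500
4 2 4523/5000
5 5/2 8599/10000
6 3 2139/2500
7 7/2 1663/2000
8 4 3931/5000
DF(3.5y) = 1663/2000 ≈ 0.831500

step 1 [0.5y] zero: DF = P = 99/100 ≈ 0.990000
step 2 [1y] zero: DF = P = 4819/5000 ≈ 0.963800
step 3 [1.5y] swap r/2=38/1603: DF=(1 − 38/1603·(0.990000+0.963800))/(1+38/1603) = 2329/2500 ≈ 0.931600
step 4 [2y] zero: DF = P = 4523/5000 ≈ 0.904600
step 5 [2.5y] bond c/2=19/800: DF=(7762681/8000000 − 19/800·(0.990000+0.963800+0.931600+0.904600))/(1+19/800) = 8599/10000 ≈ 0.859900
step 6 [3y] swap r/2=1444/55055: DF=(1 − 1444/55055·(0.990000+0.963800+0.931600+0.904600+0.859900))/(1+1444/55055) = 2139/2500 ≈ 0.855600
step 7 [3.5y] swap r/2=337/12674: DF=(1 − 337/12674·(0.990000+0.963800+0.931600+0.904600+0.859900+0.855600))/(1+337/12674) = 1663/2000 ≈ 0.831500
step 8 [4y] swap r/2=1069/35616: DF=(1 − 1069/35616·(0.990000+0.963800+0.931600+0.904600+0.859900+0.855600+0.831500))/(1+1069/35616) = 3931/5000 ≈ 0.786200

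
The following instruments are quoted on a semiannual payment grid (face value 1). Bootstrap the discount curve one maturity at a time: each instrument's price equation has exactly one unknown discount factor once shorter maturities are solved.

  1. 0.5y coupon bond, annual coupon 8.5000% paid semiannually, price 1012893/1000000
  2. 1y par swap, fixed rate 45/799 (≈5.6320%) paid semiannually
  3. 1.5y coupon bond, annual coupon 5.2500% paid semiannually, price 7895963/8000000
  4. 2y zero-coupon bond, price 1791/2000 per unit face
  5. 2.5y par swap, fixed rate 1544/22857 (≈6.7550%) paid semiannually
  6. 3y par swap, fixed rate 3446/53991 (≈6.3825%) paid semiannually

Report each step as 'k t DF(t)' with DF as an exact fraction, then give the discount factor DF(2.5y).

step 1 [0.5y] bond c/2=17/400: DF=(1012893/1000000 − 17/400·(0))/(1+17/400) = 2429/2500 ≈ 0.971600
step 2 [1y] swap r/2=45/1598: DF=(1 − 45/1598·(0.971600))/(1+45/1598) = 473/500 ≈ 0.946000
step 3 [1.5y] bond c/2=21/800: DF=(7895963/8000000 − 21/800·(0.971600+0.946000))/(1+21/800) = 9127/10000 ≈ 0.912700
step 4 [2y] zero: DF = P = 1791/2000 ≈ 0.895500
step 5 [2.5y] swap r/2=772/22857: DF=(1 − 772/22857·(0.971600+0.946000+0.912700+0.895500))/(1+772/22857) = 1057/1250 ≈ 0.845600
step 6 [3y] swap r/2=1723/53991: DF=(1 − 1723/53991·(0.971600+0.946000+0.912700+0.895500+0.845600))/(1+1723/53991) = 8277/10000 ≈ 0.827700

1 1/2 2429/2500
2 1 473/500
3 3/2 9127/10000
4 2 1791/2000
5 5/2 1057/1250
6 3 8277/10000
DF(2.5y) = 1057/1250 ≈ 0.845600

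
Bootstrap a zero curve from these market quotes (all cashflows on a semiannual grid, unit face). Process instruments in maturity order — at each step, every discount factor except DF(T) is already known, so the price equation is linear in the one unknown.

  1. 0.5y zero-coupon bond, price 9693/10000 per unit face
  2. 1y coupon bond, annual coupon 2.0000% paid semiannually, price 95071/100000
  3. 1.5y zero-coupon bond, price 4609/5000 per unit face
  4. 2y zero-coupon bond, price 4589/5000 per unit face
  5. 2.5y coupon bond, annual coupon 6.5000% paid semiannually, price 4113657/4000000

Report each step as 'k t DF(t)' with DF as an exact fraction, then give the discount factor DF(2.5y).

step 1 [0.5y] zero: DF = P = 9693/10000 ≈ 0.969300
step 2 [1y] bond c/2=1/100: DF=(95071/100000 − 1/100·(0.969300))/(1+1/100) = 9317/10000 ≈ 0.931700
step 3 [1.5y] zero: DF = P = 4609/5000 ≈ 0.921800
step 4 [2y] zero: DF = P = 4589/5000 ≈ 0.917800
step 5 [2.5y] bond c/2=13/400: DF=(4113657/4000000 − 13/400·(0.969300+0.931700+0.921800+0.917800))/(1+13/400) = 8783/10000 ≈ 0.878300

1 1/2 9693/10000
2 1 9317/10000
3 3/2 4609/5000
4 2 4589/5000
5 5/2 8783/10000
DF(2.5y) = 8783/10000 ≈ 0.878300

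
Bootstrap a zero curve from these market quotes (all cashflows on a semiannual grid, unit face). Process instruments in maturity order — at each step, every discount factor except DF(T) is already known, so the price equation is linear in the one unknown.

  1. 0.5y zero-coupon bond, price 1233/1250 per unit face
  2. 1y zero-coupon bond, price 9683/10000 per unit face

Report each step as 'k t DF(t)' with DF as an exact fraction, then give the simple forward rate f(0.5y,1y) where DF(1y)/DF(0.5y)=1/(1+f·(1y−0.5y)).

1 1/2 1233/1250
2 1 9683/10000
f(0.5y,1y) = ((1233/1250)/(9683/10000) − 1)/(1/2) = 362/9683 ≈ 3.7385%

step 1 [0.5y] zero: DF = P = 1233/1250 ≈ 0.986400
step 2 [1y] zero: DF = P = 9683/10000 ≈ 0.968300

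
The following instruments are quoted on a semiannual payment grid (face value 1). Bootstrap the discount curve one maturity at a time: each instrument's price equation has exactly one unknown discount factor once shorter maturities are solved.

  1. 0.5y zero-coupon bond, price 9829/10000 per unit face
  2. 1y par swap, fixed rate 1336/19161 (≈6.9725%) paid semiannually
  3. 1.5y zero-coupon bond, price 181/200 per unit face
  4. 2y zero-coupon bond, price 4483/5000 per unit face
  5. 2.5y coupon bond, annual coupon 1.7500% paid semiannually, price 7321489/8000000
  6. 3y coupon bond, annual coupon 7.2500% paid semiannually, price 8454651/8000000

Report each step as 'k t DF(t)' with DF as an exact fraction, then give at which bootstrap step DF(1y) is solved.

step 1 [0.5y] zero: DF = P = 9829/10000 ≈ 0.982900
step 2 [1y] swap r/2=668/19161: DF=(1 − 668/19161·(0.982900))/(1+668/19161) = 2333/2500 ≈ 0.933200
step 3 [1.5y] zero: DF = P = 181/200 ≈ 0.905000
step 4 [2y] zero: DF = P = 4483/5000 ≈ 0.896600
step 5 [2.5y] bond c/2=7/800: DF=(7321489/8000000 − 7/800·(0.982900+0.933200+0.905000+0.896600))/(1+7/800) = 7/8 ≈ 0.875000
step 6 [3y] bond c/2=29/800: DF=(8454651/8000000 − 29/800·(0.982900+0.933200+0.905000+0.896600+0.875000))/(1+29/800) = 537/625 ≈ 0.859200

1 1/2 9829/10000
2 1 2333/2500
3 3/2 181/200
4 2 4483/5000
5 5/2 7/8
6 3 537/625
DF(1y) is solved at step 2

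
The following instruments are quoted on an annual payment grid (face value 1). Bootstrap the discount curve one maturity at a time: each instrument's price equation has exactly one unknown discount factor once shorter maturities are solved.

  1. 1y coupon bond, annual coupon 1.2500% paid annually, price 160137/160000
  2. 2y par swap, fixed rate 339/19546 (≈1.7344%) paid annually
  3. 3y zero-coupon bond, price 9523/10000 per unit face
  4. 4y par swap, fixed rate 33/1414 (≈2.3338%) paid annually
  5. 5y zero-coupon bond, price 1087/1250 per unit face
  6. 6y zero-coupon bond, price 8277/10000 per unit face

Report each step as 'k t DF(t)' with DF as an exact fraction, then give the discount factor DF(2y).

1 1 1977/2000
2 2 9661/10000
3 3 9523/10000
4 4 9109/10000
5 5 1087/1250
6 6 8277/10000
DF(2y) = 9661/10000 ≈ 0.966100

step 1 [1y] bond c/1=1/80: DF=(160137/160000 − 1/80·(0))/(1+1/80) = 1977/2000 ≈ 0.988500
step 2 [2y] swap r/1=339/19546: DF=(1 − 339/19546·(0.988500))/(1+339/19546) = 9661/10000 ≈ 0.966100
step 3 [3y] zero: DF = P = 9523/10000 ≈ 0.952300
step 4 [4y] swap r/1=33/1414: DF=(1 − 33/1414·(0.988500+0.966100+0.952300))/(1+33/1414) = 9109/10000 ≈ 0.910900
step 5 [5y] zero: DF = P = 1087/1250 ≈ 0.869600
step 6 [6y] zero: DF = P = 8277/10000 ≈ 0.827700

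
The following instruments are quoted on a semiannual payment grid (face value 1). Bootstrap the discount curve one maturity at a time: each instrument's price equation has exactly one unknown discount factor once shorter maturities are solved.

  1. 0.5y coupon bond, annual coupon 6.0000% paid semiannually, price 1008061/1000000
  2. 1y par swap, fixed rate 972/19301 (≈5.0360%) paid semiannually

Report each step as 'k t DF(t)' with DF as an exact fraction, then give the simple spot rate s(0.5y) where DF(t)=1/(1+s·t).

1 1/2 9787/10000
2 1 4757/5000
s(0.5y) = (1/(9787/10000) − 1)/(1/2) = 426/9787 ≈ 4.3527%

step 1 [0.5y] bond c/2=3/100: DF=(1008061/1000000 − 3/100·(0))/(1+3/100) = 9787/10000 ≈ 0.978700
step 2 [1y] swap r/2=486/19301: DF=(1 − 486/19301·(0.978700))/(1+486/19301) = 4757/5000 ≈ 0.951400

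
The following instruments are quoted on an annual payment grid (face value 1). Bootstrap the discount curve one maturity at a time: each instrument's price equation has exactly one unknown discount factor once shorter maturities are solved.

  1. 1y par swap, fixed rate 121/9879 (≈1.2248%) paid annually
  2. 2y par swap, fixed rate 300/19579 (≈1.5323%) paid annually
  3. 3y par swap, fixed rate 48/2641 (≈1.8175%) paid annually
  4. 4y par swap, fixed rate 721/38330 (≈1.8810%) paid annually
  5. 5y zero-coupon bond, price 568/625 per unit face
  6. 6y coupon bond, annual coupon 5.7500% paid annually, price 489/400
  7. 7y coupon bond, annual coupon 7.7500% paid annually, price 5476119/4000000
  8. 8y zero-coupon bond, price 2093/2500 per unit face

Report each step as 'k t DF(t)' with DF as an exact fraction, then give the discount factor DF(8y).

1 1 9879/10000
2 2 97/100
3 3 592/625
4 4 9279/10000
5 5 568/625
6 6 4491/5000
7 7 8649/10000
8 8 2093/2500
DF(8y) = 2093/2500 ≈ 0.837200

step 1 [1y] swap r/1=121/9879: DF=(1 − 121/9879·(0))/(1+121/9879) = 9879/10000 ≈ 0.987900
step 2 [2y] swap r/1=300/19579: DF=(1 − 300/19579·(0.987900))/(1+300/19579) = 97/100 ≈ 0.970000
step 3 [3y] swap r/1=48/2641: DF=(1 − 48/2641·(0.987900+0.970000))/(1+48/2641) = 592/625 ≈ 0.947200
step 4 [4y] swap r/1=721/38330: DF=(1 − 721/38330·(0.987900+0.970000+0.947200))/(1+721/38330) = 9279/10000 ≈ 0.927900
step 5 [5y] zero: DF = P = 568/625 ≈ 0.908800
step 6 [6y] bond c/1=23/400: DF=(489/400 − 23/400·(0.987900+0.970000+0.947200+0.927900+0.908800))/(1+23/400) = 4491/5000 ≈ 0.898200
step 7 [7y] bond c/1=31/400: DF=(5476119/4000000 − 31/400·(0.987900+0.970000+0.947200+0.927900+0.908800+0.898200))/(1+31/400) = 8649/10000 ≈ 0.864900
step 8 [8y] zero: DF = P = 2093/2500 ≈ 0.837200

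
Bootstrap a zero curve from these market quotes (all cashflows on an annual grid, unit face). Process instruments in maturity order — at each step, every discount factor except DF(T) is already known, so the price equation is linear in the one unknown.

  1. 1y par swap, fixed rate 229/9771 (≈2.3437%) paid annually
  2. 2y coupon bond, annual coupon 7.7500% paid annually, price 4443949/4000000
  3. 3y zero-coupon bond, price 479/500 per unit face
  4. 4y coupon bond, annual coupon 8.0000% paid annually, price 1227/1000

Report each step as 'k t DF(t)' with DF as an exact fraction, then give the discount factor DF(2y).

step 1 [1y] swap r/1=229/9771: DF=(1 − 229/9771·(0))/(1+229/9771) = 9771/10000 ≈ 0.977100
step 2 [2y] bond c/1=31/400: DF=(4443949/4000000 − 31/400·(0.977100))/(1+31/400) = 1201/1250 ≈ 0.960800
step 3 [3y] zero: DF = P = 479/500 ≈ 0.958000
step 4 [4y] bond c/1=2/25: DF=(1227/1000 − 2/25·(0.977100+0.960800+0.958000))/(1+2/25) = 576/625 ≈ 0.921600

1 1 9771/10000
2 2 1201/1250
3 3 479/500
4 4 576/625
DF(2y) = 1201/1250 ≈ 0.960800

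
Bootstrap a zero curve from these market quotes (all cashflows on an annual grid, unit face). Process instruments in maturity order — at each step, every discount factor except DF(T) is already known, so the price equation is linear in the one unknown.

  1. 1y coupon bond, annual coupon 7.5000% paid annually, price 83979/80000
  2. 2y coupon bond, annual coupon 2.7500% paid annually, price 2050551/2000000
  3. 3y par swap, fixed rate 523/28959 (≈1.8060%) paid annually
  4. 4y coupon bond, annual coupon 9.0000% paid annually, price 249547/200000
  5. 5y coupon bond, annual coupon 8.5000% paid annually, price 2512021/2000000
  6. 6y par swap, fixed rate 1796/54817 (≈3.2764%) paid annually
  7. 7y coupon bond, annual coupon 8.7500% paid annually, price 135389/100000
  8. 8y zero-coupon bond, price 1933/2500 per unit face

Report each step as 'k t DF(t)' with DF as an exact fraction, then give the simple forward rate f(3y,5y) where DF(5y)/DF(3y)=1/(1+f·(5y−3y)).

1 1 1953/2000
2 2 9717/10000
3 3 9477/10000
4 4 566/625
5 5 4299/5000
6 6 2051/2500
7 7 8039/10000
8 8 1933/2500
f(3y,5y) = ((9477/10000)/(4299/5000) − 1)/(2) = 293/5732 ≈ 5.1117%

step 1 [1y] bond c/1=3/40: DF=(83979/80000 − 3/40·(0))/(1+3/40) = 1953/2000 ≈ 0.976500
step 2 [2y] bond c/1=11/400: DF=(2050551/2000000 − 11/400·(0.976500))/(1+11/400) = 9717/10000 ≈ 0.971700
step 3 [3y] swap r/1=523/28959: DF=(1 − 523/28959·(0.976500+0.971700))/(1+523/28959) = 9477/10000 ≈ 0.947700
step 4 [4y] bond c/1=9/100: DF=(249547/200000 − 9/100·(0.976500+0.971700+0.947700))/(1+9/100) = 566/625 ≈ 0.905600
step 5 [5y] bond c/1=17/200: DF=(2512021/2000000 − 17/200·(0.976500+0.971700+0.947700+0.905600))/(1+17/200) = 4299/5000 ≈ 0.859800
step 6 [6y] swap r/1=1796/54817: DF=(1 − 1796/54817·(0.976500+0.971700+0.947700+0.905600+0.859800))/(1+1796/54817) = 2051/2500 ≈ 0.820400
step 7 [7y] bond c/1=7/80: DF=(135389/100000 − 7/80·(0.976500+0.971700+0.947700+0.905600+0.859800+0.820400))/(1+7/80) = 8039/10000 ≈ 0.803900
step 8 [8y] zero: DF = P = 1933/2500 ≈ 0.773200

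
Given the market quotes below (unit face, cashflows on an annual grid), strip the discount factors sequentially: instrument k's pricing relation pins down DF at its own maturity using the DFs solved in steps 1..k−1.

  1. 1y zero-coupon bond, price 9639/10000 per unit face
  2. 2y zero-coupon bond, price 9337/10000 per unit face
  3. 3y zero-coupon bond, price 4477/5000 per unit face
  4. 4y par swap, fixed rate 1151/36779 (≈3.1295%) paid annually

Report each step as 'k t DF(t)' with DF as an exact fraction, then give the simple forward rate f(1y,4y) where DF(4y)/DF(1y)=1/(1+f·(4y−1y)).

step 1 [1y] zero: DF = P = 9639/10000 ≈ 0.963900
step 2 [2y] zero: DF = P = 9337/10000 ≈ 0.933700
step 3 [3y] zero: DF = P = 4477/5000 ≈ 0.895400
step 4 [4y] swap r/1=1151/36779: DF=(1 − 1151/36779·(0.963900+0.933700+0.895400))/(1+1151/36779) = 8849/10000 ≈ 0.884900

1 1 9639/10000
2 2 9337/10000
3 3 4477/5000
4 4 8849/10000
f(1y,4y) = ((9639/10000)/(8849/10000) − 1)/(3) = 790/26547 ≈ 2.9759%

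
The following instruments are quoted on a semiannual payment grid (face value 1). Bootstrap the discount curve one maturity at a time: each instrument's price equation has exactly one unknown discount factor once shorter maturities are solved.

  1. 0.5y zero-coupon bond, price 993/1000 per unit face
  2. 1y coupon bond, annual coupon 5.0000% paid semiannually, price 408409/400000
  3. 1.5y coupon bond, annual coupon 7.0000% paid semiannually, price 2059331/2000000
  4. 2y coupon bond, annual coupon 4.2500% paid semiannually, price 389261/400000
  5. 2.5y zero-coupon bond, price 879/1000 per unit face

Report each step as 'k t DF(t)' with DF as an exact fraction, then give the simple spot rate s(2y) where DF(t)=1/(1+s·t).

1 1/2 993/1000
2 1 9719/10000
3 3/2 2321/2500
4 2 8927/10000
5 5/2 879/1000
s(2y) = (1/(8927/10000) − 1)/(2) = 1073/17854 ≈ 6.0099%

step 1 [0.5y] zero: DF = P = 993/1000 ≈ 0.993000
step 2 [1y] bond c/2=1/40: DF=(408409/400000 − 1/40·(0.993000))/(1+1/40) = 9719/10000 ≈ 0.971900
step 3 [1.5y] bond c/2=7/200: DF=(2059331/2000000 − 7/200·(0.993000+0.971900))/(1+7/200) = 2321/2500 ≈ 0.928400
step 4 [2y] bond c/2=17/800: DF=(389261/400000 − 17/800·(0.993000+0.971900+0.928400))/(1+17/800) = 8927/10000 ≈ 0.892700
step 5 [2.5y] zero: DF = P = 879/1000 ≈ 0.879000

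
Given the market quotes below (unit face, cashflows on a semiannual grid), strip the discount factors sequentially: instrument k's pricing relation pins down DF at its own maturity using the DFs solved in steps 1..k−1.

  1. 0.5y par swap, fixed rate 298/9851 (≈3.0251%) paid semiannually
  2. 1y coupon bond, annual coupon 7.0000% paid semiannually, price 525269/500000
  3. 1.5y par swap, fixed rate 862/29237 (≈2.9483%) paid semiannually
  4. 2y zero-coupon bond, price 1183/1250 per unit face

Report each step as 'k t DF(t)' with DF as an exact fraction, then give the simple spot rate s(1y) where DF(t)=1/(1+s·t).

1 1/2 9851/10000
2 1 9817/10000
3 3/2 9569/10000
4 2 1183/1250
s(1y) = (1/(9817/10000) − 1)/(1) = 183/9817 ≈ 1.8641%

step 1 [0.5y] swap r/2=149/9851: DF=(1 − 149/9851·(0))/(1+149/9851) = 9851/10000 ≈ 0.985100
step 2 [1y] bond c/2=7/200: DF=(525269/500000 − 7/200·(0.985100))/(1+7/200) = 9817/10000 ≈ 0.981700
step 3 [1.5y] swap r/2=431/29237: DF=(1 − 431/29237·(0.985100+0.981700))/(1+431/29237) = 9569/10000 ≈ 0.956900
step 4 [2y] zero: DF = P = 1183/1250 ≈ 0.946400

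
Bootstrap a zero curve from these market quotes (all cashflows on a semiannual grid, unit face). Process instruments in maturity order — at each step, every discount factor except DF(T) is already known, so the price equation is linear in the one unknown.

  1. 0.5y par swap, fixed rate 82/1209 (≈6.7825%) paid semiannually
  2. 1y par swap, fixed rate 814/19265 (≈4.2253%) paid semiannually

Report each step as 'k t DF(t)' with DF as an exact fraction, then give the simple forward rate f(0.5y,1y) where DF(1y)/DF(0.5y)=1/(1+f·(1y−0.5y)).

step 1 [0.5y] swap r/2=41/1209: DF=(1 − 41/1209·(0))/(1+41/1209) = 1209/1250 ≈ 0.967200
step 2 [1y] swap r/2=407/19265: DF=(1 − 407/19265·(0.967200))/(1+407/19265) = 9593/10000 ≈ 0.959300

1 1/2 1209/1250
2 1 9593/10000
f(0.5y,1y) = ((1209/1250)/(9593/10000) − 1)/(1/2) = 158/9593 ≈ 1.6470%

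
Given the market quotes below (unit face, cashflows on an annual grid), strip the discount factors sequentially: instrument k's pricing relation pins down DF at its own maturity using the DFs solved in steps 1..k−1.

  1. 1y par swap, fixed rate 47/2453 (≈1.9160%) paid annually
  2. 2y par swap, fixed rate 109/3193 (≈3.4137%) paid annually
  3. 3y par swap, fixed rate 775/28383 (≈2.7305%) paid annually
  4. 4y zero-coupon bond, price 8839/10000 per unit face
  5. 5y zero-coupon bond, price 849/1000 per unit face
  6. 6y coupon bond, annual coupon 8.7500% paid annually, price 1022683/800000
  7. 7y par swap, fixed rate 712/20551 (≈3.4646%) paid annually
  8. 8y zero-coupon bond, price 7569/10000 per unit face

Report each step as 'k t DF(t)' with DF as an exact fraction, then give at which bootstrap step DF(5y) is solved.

1 1 2453/2500
2 2 4673/5000
3 3 369/400
4 4 8839/10000
5 5 849/1000
6 6 8077/10000
7 7 983/1250
8 8 7569/10000
DF(5y) is solved at step 5

step 1 [1y] swap r/1=47/2453: DF=(1 − 47/2453·(0))/(1+47/2453) = 2453/2500 ≈ 0.981200
step 2 [2y] swap r/1=109/3193: DF=(1 − 109/3193·(0.981200))/(1+109/3193) = 4673/5000 ≈ 0.934600
step 3 [3y] swap r/1=775/28383: DF=(1 − 775/28383·(0.981200+0.934600))/(1+775/28383) = 369/400 ≈ 0.922500
step 4 [4y] zero: DF = P = 8839/10000 ≈ 0.883900
step 5 [5y] zero: DF = P = 849/1000 ≈ 0.849000
step 6 [6y] bond c/1=7/80: DF=(1022683/800000 − 7/80·(0.981200+0.934600+0.922500+0.883900+0.849000))/(1+7/80) = 8077/10000 ≈ 0.807700
step 7 [7y] swap r/1=712/20551: DF=(1 − 712/20551·(0.981200+0.934600+0.922500+0.883900+0.849000+0.807700))/(1+712/20551) = 983/1250 ≈ 0.786400
step 8 [8y] zero: DF = P = 7569/10000 ≈ 0.756900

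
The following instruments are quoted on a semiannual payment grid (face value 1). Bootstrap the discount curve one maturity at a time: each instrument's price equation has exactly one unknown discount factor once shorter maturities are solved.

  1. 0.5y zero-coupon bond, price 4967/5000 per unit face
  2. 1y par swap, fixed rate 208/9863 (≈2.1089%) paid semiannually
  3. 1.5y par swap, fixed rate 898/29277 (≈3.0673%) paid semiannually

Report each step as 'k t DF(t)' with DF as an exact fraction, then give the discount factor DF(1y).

step 1 [0.5y] zero: DF = P = 4967/5000 ≈ 0.993400
step 2 [1y] swap r/2=104/9863: DF=(1 − 104/9863·(0.993400))/(1+104/9863) = 612/625 ≈ 0.979200
step 3 [1.5y] swap r/2=449/29277: DF=(1 − 449/29277·(0.993400+0.979200))/(1+449/29277) = 9551/10000 ≈ 0.955100

1 1/2 4967/5000
2 1 612/625
3 3/2 9551/10000
DF(1y) = 612/625 ≈ 0.979200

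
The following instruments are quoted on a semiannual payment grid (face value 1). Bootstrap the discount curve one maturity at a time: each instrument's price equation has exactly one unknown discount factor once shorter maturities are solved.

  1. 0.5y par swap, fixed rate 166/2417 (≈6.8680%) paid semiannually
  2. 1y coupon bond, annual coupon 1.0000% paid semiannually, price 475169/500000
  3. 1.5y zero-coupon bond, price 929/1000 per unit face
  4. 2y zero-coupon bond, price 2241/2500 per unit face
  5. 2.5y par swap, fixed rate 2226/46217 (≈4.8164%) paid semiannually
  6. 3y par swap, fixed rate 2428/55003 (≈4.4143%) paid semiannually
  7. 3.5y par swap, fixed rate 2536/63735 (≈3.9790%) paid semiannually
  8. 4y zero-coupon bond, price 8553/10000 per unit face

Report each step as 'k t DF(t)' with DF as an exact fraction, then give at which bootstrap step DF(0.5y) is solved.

1 1/2 2417/2500
2 1 588/625
3 3/2 929/1000
4 2 2241/2500
5 5/2 8887/10000
6 3 4393/5000
7 7/2 2183/2500
8 4 8553/10000
DF(0.5y) is solved at step 1

step 1 [0.5y] swap r/2=83/2417: DF=(1 − 83/2417·(0))/(1+83/2417) = 2417/2500 ≈ 0.966800
step 2 [1y] bond c/2=1/200: DF=(475169/500000 − 1/200·(0.966800))/(1+1/200) = 588/625 ≈ 0.940800
step 3 [1.5y] zero: DF = P = 929/1000 ≈ 0.929000
step 4 [2y] zero: DF = P = 2241/2500 ≈ 0.896400
step 5 [2.5y] swap r/2=1113/46217: DF=(1 − 1113/46217·(0.966800+0.940800+0.929000+0.896400))/(1+1113/46217) = 8887/10000 ≈ 0.888700
step 6 [3y] swap r/2=1214/55003: DF=(1 − 1214/55003·(0.966800+0.940800+0.929000+0.896400+0.888700))/(1+1214/55003) = 4393/5000 ≈ 0.878600
step 7 [3.5y] swap r/2=1268/63735: DF=(1 − 1268/63735·(0.966800+0.940800+0.929000+0.896400+0.888700+0.878600))/(1+1268/63735) = 2183/2500 ≈ 0.873200
step 8 [4y] zero: DF = P = 8553/10000 ≈ 0.855300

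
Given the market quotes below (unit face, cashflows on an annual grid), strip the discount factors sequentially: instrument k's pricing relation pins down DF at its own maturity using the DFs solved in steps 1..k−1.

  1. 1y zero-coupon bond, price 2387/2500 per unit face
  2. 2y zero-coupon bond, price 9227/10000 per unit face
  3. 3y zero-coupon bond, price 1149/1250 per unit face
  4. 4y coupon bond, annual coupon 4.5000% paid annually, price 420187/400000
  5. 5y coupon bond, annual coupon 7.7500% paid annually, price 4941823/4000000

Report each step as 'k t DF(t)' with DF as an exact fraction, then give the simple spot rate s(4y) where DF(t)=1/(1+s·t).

1 1 2387/2500
2 2 9227/10000
3 3 1149/1250
4 4 553/625
5 5 4409/5000
s(4y) = (1/(553/625) − 1)/(4) = 18/553 ≈ 3.2550%

step 1 [1y] zero: DF = P = 2387/2500 ≈ 0.954800
step 2 [2y] zero: DF = P = 9227/10000 ≈ 0.922700
step 3 [3y] zero: DF = P = 1149/1250 ≈ 0.919200
step 4 [4y] bond c/1=9/200: DF=(420187/400000 − 9/200·(0.954800+0.922700+0.919200))/(1+9/200) = 553/625 ≈ 0.884800
step 5 [5y] bond c/1=31/400: DF=(4941823/4000000 − 31/400·(0.954800+0.922700+0.919200+0.884800))/(1+31/400) = 4409/5000 ≈ 0.881800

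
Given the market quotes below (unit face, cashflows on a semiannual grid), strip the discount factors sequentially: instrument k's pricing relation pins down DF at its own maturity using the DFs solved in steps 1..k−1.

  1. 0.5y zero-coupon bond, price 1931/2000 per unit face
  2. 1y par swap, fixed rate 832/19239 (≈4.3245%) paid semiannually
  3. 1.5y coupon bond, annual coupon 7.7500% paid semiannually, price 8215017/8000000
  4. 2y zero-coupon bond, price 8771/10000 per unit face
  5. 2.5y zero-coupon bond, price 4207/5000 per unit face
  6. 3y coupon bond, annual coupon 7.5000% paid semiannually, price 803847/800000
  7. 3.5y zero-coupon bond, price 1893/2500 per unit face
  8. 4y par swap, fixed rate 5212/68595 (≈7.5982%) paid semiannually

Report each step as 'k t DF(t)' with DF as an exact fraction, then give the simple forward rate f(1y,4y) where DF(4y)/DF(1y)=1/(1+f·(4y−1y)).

1 1/2 1931/2000
2 1 599/625
3 3/2 573/625
4 2 8771/10000
5 5/2 4207/5000
6 3 8037/10000
7 7/2 1893/2500
8 4 3697/5000
f(1y,4y) = ((599/625)/(3697/5000) − 1)/(3) = 365/3697 ≈ 9.8729%

step 1 [0.5y] zero: DF = P = 1931/2000 ≈ 0.965500
step 2 [1y] swap r/2=416/19239: DF=(1 − 416/19239·(0.965500))/(1+416/19239) = 599/625 ≈ 0.958400
step 3 [1.5y] bond c/2=31/800: DF=(8215017/8000000 − 31/800·(0.965500+0.958400))/(1+31/800) = 573/625 ≈ 0.916800
step 4 [2y] zero: DF = P = 8771/10000 ≈ 0.877100
step 5 [2.5y] zero: DF = P = 4207/5000 ≈ 0.841400
step 6 [3y] bond c/2=3/80: DF=(803847/800000 − 3/80·(0.965500+0.958400+0.916800+0.877100+0.841400))/(1+3/80) = 8037/10000 ≈ 0.803700
step 7 [3.5y] zero: DF = P = 1893/2500 ≈ 0.757200
step 8 [4y] swap r/2=2606/68595: DF=(1 − 2606/68595·(0.965500+0.958400+0.916800+0.877100+0.841400+0.803700+0.757200))/(1+2606/68595) = 3697/5000 ≈ 0.739400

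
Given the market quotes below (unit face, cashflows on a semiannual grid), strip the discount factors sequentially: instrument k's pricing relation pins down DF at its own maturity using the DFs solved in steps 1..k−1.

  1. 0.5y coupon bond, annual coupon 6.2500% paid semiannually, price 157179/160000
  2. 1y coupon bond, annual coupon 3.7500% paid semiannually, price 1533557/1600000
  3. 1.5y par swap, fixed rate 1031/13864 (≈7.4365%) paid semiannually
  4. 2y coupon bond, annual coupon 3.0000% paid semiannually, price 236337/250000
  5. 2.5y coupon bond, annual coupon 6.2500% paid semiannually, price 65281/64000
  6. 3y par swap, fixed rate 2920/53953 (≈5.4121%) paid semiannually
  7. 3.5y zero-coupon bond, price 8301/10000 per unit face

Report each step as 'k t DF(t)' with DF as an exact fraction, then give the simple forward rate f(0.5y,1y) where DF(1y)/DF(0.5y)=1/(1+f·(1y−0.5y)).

1 1/2 4763/5000
2 1 9233/10000
3 3/2 8969/10000
4 2 1113/1250
5 5/2 8781/10000
6 3 427/500
7 7/2 8301/10000
f(0.5y,1y) = ((4763/5000)/(9233/10000) − 1)/(1/2) = 586/9233 ≈ 6.3468%

step 1 [0.5y] bond c/2=1/32: DF=(157179/160000 − 1/32·(0))/(1+1/32) = 4763/5000 ≈ 0.952600
step 2 [1y] bond c/2=3/160: DF=(1533557/1600000 − 3/160·(0.952600))/(1+3/160) = 9233/10000 ≈ 0.923300
step 3 [1.5y] swap r/2=1031/27728: DF=(1 − 1031/27728·(0.952600+0.923300))/(1+1031/27728) = 8969/10000 ≈ 0.896900
step 4 [2y] bond c/2=3/200: DF=(236337/250000 − 3/200·(0.952600+0.923300+0.896900))/(1+3/200) = 1113/1250 ≈ 0.890400
step 5 [2.5y] bond c/2=1/32: DF=(65281/64000 − 1/32·(0.952600+0.923300+0.896900+0.890400))/(1+1/32) = 8781/10000 ≈ 0.878100
step 6 [3y] swap r/2=1460/53953: DF=(1 − 1460/53953·(0.952600+0.923300+0.896900+0.890400+0.878100))/(1+1460/53953) = 427/500 ≈ 0.854000
step 7 [3.5y] zero: DF = P = 8301/10000 ≈ 0.830100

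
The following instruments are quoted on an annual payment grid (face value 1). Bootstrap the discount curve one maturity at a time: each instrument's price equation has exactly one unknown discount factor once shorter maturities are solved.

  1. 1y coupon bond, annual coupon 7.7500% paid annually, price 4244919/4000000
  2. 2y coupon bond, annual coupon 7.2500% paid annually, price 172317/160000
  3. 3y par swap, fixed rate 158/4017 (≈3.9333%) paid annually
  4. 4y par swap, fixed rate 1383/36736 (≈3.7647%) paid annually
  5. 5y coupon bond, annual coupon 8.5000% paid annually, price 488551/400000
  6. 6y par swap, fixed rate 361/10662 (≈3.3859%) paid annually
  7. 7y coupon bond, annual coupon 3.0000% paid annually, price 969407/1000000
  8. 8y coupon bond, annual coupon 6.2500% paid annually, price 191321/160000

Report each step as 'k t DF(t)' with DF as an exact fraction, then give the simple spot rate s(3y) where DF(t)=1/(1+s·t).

step 1 [1y] bond c/1=31/400: DF=(4244919/4000000 − 31/400·(0))/(1+31/400) = 9849/10000 ≈ 0.984900
step 2 [2y] bond c/1=29/400: DF=(172317/160000 − 29/400·(0.984900))/(1+29/400) = 586/625 ≈ 0.937600
step 3 [3y] swap r/1=158/4017: DF=(1 − 158/4017·(0.984900+0.937600))/(1+158/4017) = 4447/5000 ≈ 0.889400
step 4 [4y] swap r/1=1383/36736: DF=(1 − 1383/36736·(0.984900+0.937600+0.889400))/(1+1383/36736) = 8617/10000 ≈ 0.861700
step 5 [5y] bond c/1=17/200: DF=(488551/400000 − 17/200·(0.984900+0.937600+0.889400+0.861700))/(1+17/200) = 8379/10000 ≈ 0.837900
step 6 [6y] swap r/1=361/10662: DF=(1 − 361/10662·(0.984900+0.937600+0.889400+0.861700+0.837900))/(1+361/10662) = 1639/2000 ≈ 0.819500
step 7 [7y] bond c/1=3/100: DF=(969407/1000000 − 3/100·(0.984900+0.937600+0.889400+0.861700+0.837900+0.819500))/(1+3/100) = 7859/10000 ≈ 0.785900
step 8 [8y] bond c/1=1/16: DF=(191321/160000 − 1/16·(0.984900+0.937600+0.889400+0.861700+0.837900+0.819500+0.785900))/(1+1/16) = 957/1250 ≈ 0.765600

1 1 9849/10000
2 2 586/625
3 3 4447/5000
4 4 8617/10000
5 5 8379/10000
6 6 1639/2000
7 7 7859/10000
8 8 957/1250
s(3y) = (1/(4447/5000) − 1)/(3) = 553/13341 ≈ 4.1451%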